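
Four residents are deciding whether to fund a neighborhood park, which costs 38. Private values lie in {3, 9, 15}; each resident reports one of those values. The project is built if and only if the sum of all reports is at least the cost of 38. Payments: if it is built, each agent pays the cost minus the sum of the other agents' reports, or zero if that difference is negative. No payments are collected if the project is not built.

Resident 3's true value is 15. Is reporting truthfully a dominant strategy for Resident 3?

Check each profile of the others' reports and compare truth against every alternative report.
Others report (3, 9, 15): truth gives 4, best alternative gives 0.
Others report (3, 15, 9): truth gives 4, best alternative gives 0.
Others report (9, 3, 15): truth gives 4, best alternative gives 0.
Others report (9, 9, 9): truth gives 4, best alternative gives 0.
Others report (9, 15, 3): truth gives 4, best alternative gives 0.
Others report (15, 3, 9): truth gives 4, best alternative gives 0.
(Remaining 21 profiles checked similarly; truth is weakly best in each.)
In every case the truthful report is at least as good as any alternative, so it is a dominant strategy.

Yes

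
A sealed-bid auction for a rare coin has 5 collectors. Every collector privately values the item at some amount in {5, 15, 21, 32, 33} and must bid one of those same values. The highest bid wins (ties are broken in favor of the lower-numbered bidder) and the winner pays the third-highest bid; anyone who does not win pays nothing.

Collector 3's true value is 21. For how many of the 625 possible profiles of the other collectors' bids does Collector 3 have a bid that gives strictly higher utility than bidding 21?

Others bid (5, 5, 5, 32): truth gives 0; bid 32 gives 16 > 0. Violating.
Others bid (5, 5, 5, 33): truth gives 0; bid 33 gives 16 > 0. Violating.
Others bid (5, 5, 15, 32): truth gives 0; bid 32 gives 6 > 0. Violating.
Others bid (5, 5, 15, 33): truth gives 0; bid 33 gives 6 > 0. Violating.
Others bid (5, 5, 5, 5): truth gives 16; no alternative beats it.
Others bid (5, 5, 5, 15): truth gives 16; no alternative beats it.
(Checking all 625 profiles: 64 have a profitable deviation, 561 do not.)

64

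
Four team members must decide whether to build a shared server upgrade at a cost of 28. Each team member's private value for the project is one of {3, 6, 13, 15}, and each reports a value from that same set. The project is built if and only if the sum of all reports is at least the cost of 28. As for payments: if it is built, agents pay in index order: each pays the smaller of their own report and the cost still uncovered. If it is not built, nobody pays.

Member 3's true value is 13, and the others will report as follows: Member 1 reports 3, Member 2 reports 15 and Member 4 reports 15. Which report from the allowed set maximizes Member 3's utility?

3

Report 3: project built, pays 3, utility 13 - 3 = 10.
Report 6: project built, pays 6, utility 13 - 6 = 7.
Report 13: project built, pays 10, utility 13 - 10 = 3.
Report 15: project built, pays 10, utility 13 - 10 = 3.
The best choice is 3 with utility 10.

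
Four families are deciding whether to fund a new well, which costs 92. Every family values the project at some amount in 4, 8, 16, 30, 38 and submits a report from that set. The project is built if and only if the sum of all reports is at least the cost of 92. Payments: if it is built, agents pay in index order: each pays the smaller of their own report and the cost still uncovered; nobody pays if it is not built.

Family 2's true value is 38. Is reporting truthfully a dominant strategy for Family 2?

Consider the case where Family 1 reports 4, Family 3 reports 30 and Family 4 reports 30.
Truthful report 38: project built, pays 38, utility 38 - 38 = 0.
Report 30 instead: project built, pays 30, utility 38 - 30 = 8.
Since 8 > 0, reporting 30 is strictly better here, so truthful reporting is not dominant.

No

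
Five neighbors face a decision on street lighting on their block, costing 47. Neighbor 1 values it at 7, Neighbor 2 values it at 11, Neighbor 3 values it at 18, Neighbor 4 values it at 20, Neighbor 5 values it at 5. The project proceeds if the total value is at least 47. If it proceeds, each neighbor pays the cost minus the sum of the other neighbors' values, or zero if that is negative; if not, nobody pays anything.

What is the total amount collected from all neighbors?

10

Total value 61 ≥ cost 47, so it is built.
Neighbor 1: others sum to 54; max(0, 47 - 54) = 0.
Neighbor 2: others sum to 50; max(0, 47 - 50) = 0.
Neighbor 3: others sum to 43; max(0, 47 - 43) = 4.
Neighbor 4: others sum to 41; max(0, 47 - 41) = 6.
Neighbor 5: others sum to 56; max(0, 47 - 56) = 0.
Total collected = 0 + 0 + 4 + 6 + 0 = 10.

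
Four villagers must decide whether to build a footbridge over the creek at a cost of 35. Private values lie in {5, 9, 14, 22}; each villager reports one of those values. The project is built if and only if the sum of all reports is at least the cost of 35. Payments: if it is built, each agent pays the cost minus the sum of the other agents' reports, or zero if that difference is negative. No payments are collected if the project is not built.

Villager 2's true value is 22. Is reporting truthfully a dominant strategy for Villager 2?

Check each profile of the others' reports and compare truth against every alternative report.
Others report (5, 5, 9): truth gives 6, best alternative gives 0.
Others report (5, 9, 5): truth gives 6, best alternative gives 0.
Others report (9, 5, 5): truth gives 6, best alternative gives 0.
Others report (5, 5, 5): truth gives 2, best alternative gives 0.
Others report (5, 9, 22): truth gives 22, best alternative gives 22.
Others report (5, 14, 22): truth gives 22, best alternative gives 22.
(Remaining 58 profiles checked similarly; truth is weakly best in each.)
In every case the truthful report is at least as good as any alternative, so it is a dominant strategy.

Yes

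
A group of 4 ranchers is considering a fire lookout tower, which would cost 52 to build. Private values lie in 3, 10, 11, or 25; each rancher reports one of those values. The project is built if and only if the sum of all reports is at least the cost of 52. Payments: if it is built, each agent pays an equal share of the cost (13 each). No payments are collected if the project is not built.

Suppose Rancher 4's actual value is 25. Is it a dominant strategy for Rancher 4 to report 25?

Check each profile of the others' reports and compare truth against every alternative report.
Others report (3, 3, 25): truth gives 12, best alternative gives 0.
Others report (3, 10, 25): truth gives 12, best alternative gives 0.
Others report (3, 11, 25): truth gives 12, best alternative gives 0.
Others report (3, 25, 3): truth gives 12, best alternative gives 0.
Others report (3, 25, 10): truth gives 12, best alternative gives 0.
Others report (3, 25, 11): truth gives 12, best alternative gives 0.
(Remaining 58 profiles checked similarly; truth is weakly best in each.)
In every case the truthful report is at least as good as any alternative, so it is a dominant strategy.

Yes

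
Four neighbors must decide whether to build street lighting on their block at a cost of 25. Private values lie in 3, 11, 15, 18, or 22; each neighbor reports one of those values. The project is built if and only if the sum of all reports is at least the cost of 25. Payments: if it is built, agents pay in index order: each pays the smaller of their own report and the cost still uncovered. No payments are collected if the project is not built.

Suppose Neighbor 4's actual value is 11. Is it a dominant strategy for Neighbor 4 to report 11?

Yes

Check each profile of the others' reports and compare truth against every alternative report.
Others report (3, 3, 22): truth gives 11, best alternative gives 11.
Others report (3, 11, 11): truth gives 11, best alternative gives 11.
Others report (3, 11, 15): truth gives 11, best alternative gives 11.
Others report (3, 11, 18): truth gives 11, best alternative gives 11.
Others report (3, 11, 22): truth gives 11, best alternative gives 11.
Others report (3, 15, 11): truth gives 11, best alternative gives 11.
(Remaining 119 profiles checked similarly; truth is weakly best in each.)
In every case the truthful report is at least as good as any alternative, so it is a dominant strategy.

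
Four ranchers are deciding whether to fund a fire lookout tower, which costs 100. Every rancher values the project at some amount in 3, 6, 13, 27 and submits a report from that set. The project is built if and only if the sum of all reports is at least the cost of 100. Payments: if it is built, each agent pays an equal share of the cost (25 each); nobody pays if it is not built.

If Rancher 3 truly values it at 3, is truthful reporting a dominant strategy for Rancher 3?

Yes

Check each profile of the others' reports and compare truth against every alternative report.
Others report (3, 3, 3): truth gives 0, best alternative gives 0.
Others report (3, 3, 6): truth gives 0, best alternative gives 0.
Others report (3, 3, 13): truth gives 0, best alternative gives 0.
Others report (3, 3, 27): truth gives 0, best alternative gives 0.
Others report (3, 6, 3): truth gives 0, best alternative gives 0.
Others report (3, 6, 6): truth gives 0, best alternative gives 0.
(Remaining 58 profiles checked similarly; truth is weakly best in each.)
In every case the truthful report is at least as good as any alternative, so it is a dominant strategy.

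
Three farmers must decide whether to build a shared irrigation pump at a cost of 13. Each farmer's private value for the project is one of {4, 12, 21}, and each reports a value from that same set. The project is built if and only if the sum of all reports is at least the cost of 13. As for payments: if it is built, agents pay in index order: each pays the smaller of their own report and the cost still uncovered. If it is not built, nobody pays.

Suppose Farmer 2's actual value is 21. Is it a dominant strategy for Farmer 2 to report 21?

Consider the case where Farmer 1 reports 4 and Farmer 3 reports 12.
Truthful report 21: project built, pays 9, utility 21 - 9 = 12.
Report 4 instead: project built, pays 4, utility 21 - 4 = 17.
Since 17 > 12, reporting 4 is strictly better here, so truthful reporting is not dominant.

No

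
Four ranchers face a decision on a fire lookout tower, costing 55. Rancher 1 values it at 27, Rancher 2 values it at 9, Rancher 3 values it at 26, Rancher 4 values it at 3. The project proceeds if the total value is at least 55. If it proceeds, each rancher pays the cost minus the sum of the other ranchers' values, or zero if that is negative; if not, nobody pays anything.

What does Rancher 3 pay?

Total value 65 ≥ cost 55, so the project is built.
The other ranchers' values sum to 39.
Cost minus that sum is 55 - 39 = 16.

16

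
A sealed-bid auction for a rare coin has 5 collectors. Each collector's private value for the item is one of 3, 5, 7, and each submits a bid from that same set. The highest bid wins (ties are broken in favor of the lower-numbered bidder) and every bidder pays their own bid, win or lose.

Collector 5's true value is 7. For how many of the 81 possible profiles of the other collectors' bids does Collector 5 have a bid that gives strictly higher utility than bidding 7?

66

Others bid (3, 3, 3, 3): truth gives 0; bid 5 gives 2 > 0. Violating.
Others bid (3, 3, 3, 7): truth gives -7; bid 3 gives -3 > -7. Violating.
Others bid (3, 3, 5, 7): truth gives -7; bid 3 gives -3 > -7. Violating.
Others bid (3, 3, 7, 3): truth gives -7; bid 3 gives -3 > -7. Violating.
Others bid (3, 3, 3, 5): truth gives 0; no alternative beats it.
Others bid (3, 3, 5, 3): truth gives 0; no alternative beats it.
(Checking all 81 profiles: 66 have a profitable deviation, 15 do not.)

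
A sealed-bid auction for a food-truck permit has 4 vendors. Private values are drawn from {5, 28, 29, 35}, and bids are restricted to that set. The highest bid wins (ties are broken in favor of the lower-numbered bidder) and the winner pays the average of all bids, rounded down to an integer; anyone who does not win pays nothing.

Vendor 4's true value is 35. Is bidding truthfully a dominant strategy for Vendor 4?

No

Consider the case where Vendor 1 bids 5, Vendor 2 bids 5 and Vendor 3 bids 5.
Truthful bid 35: wins, pays 12, utility 35 - 12 = 23.
Bid 28 instead: wins, pays 10, utility 35 - 10 = 25.
Since 25 > 23, bidding 28 is strictly better here, so truthful bidding is not dominant.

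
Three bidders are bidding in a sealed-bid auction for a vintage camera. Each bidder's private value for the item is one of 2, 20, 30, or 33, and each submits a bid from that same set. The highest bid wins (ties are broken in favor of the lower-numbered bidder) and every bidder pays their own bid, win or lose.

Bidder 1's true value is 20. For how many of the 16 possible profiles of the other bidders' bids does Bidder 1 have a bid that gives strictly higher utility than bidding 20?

13

Others bid (2, 2): truth gives 0; bid 2 gives 18 > 0. Violating.
Others bid (2, 30): truth gives -20; bid 2 gives -2 > -20. Violating.
Others bid (2, 33): truth gives -20; bid 2 gives -2 > -20. Violating.
Others bid (20, 30): truth gives -20; bid 2 gives -2 > -20. Violating.
Others bid (2, 20): truth gives 0; no alternative beats it.
Others bid (20, 2): truth gives 0; no alternative beats it.
(Checking all 16 profiles: 13 have a profitable deviation, 3 do not.)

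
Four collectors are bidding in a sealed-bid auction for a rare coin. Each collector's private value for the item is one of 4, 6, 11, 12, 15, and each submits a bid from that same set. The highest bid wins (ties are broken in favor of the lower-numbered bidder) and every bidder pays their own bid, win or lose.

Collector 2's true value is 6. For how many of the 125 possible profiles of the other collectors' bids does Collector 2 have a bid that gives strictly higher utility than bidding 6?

Others bid (4, 4, 11): truth gives -6; bid 4 gives -4 > -6. Violating.
Others bid (4, 4, 12): truth gives -6; bid 4 gives -4 > -6. Violating.
Others bid (4, 4, 15): truth gives -6; bid 4 gives -4 > -6. Violating.
Others bid (4, 6, 11): truth gives -6; bid 4 gives -4 > -6. Violating.
Others bid (4, 4, 4): truth gives 0; no alternative beats it.
Others bid (4, 4, 6): truth gives 0; no alternative beats it.
(Checking all 125 profiles: 121 have a profitable deviation, 4 do not.)

121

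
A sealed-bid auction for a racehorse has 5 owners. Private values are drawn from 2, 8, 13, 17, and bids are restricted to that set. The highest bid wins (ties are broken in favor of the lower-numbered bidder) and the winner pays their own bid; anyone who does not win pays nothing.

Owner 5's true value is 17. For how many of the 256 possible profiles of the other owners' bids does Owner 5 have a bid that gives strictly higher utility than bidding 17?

16

Others bid (2, 2, 2, 2): truth gives 0; bid 8 gives 9 > 0. Violating.
Others bid (2, 2, 2, 8): truth gives 0; bid 13 gives 4 > 0. Violating.
Others bid (2, 2, 8, 2): truth gives 0; bid 13 gives 4 > 0. Violating.
Others bid (2, 2, 8, 8): truth gives 0; bid 13 gives 4 > 0. Violating.
Others bid (2, 2, 2, 13): truth gives 0; no alternative beats it.
Others bid (2, 2, 2, 17): truth gives 0; no alternative beats it.
(Checking all 256 profiles: 16 have a profitable deviation, 240 do not.)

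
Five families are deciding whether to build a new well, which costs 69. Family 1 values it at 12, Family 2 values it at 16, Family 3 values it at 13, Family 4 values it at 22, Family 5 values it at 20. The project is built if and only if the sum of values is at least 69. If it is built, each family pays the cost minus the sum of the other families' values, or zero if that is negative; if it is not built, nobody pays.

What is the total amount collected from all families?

16

Total value 83 ≥ cost 69, so it is built.
Family 1: others sum to 71; max(0, 69 - 71) = 0.
Family 2: others sum to 67; max(0, 69 - 67) = 2.
Family 3: others sum to 70; max(0, 69 - 70) = 0.
Family 4: others sum to 61; max(0, 69 - 61) = 8.
Family 5: others sum to 63; max(0, 69 - 63) = 6.
Total collected = 0 + 2 + 0 + 8 + 6 = 16.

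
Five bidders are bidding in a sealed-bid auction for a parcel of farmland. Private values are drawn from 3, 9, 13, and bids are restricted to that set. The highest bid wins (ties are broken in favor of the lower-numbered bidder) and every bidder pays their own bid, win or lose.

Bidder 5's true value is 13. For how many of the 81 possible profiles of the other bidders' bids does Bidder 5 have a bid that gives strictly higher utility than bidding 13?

66

Others bid (3, 3, 3, 3): truth gives 0; bid 9 gives 4 > 0. Violating.
Others bid (3, 3, 3, 13): truth gives -13; bid 3 gives -3 > -13. Violating.
Others bid (3, 3, 9, 13): truth gives -13; bid 3 gives -3 > -13. Violating.
Others bid (3, 3, 13, 3): truth gives -13; bid 3 gives -3 > -13. Violating.
Others bid (3, 3, 3, 9): truth gives 0; no alternative beats it.
Others bid (3, 3, 9, 3): truth gives 0; no alternative beats it.
(Checking all 81 profiles: 66 have a profitable deviation, 15 do not.)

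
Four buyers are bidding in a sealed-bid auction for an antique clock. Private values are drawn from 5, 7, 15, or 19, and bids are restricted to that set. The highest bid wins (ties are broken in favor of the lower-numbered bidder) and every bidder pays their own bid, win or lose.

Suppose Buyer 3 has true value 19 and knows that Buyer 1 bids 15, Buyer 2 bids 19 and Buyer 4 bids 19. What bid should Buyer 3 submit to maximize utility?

Bid 5: loses but pays 5, utility -5.
Bid 7: loses but pays 7, utility -7.
Bid 15: loses but pays 15, utility -15.
Bid 19: loses but pays 19, utility -19.
The best choice is 5 with utility -5.

5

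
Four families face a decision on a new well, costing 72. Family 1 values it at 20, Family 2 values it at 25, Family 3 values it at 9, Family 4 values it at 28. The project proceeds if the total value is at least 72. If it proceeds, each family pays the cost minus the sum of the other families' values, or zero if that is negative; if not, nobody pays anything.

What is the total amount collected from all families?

43

Total value 82 ≥ cost 72, so it is built.
Family 1: others sum to 62; max(0, 72 - 62) = 10.
Family 2: others sum to 57; max(0, 72 - 57) = 15.
Family 3: others sum to 73; max(0, 72 - 73) = 0.
Family 4: others sum to 54; max(0, 72 - 54) = 18.
Total collected = 10 + 15 + 0 + 18 = 43.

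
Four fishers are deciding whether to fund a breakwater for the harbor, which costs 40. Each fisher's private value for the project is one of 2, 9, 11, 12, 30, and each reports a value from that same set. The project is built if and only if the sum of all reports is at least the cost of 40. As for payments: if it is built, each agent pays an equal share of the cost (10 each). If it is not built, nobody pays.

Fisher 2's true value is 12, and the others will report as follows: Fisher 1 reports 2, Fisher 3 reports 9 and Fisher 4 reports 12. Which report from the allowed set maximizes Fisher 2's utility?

30

Report 2: project not built, utility 0.
Report 9: project not built, utility 0.
Report 11: project not built, utility 0.
Report 12: project not built, utility 0.
Report 30: project built, pays 10, utility 12 - 10 = 2.
The best choice is 30 with utility 2.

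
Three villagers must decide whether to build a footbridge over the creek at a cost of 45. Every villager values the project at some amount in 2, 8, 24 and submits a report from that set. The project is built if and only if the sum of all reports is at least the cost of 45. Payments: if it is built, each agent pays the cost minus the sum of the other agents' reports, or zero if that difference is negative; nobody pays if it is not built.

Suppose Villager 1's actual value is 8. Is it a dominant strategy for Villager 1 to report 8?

Yes

Check each profile of the others' reports and compare truth against every alternative report.
Others report (24, 24): truth gives 8, best alternative gives 8.
Others report (2, 2): truth gives 0, best alternative gives 0.
Others report (2, 8): truth gives 0, best alternative gives 0.
Others report (2, 24): truth gives 0, best alternative gives 0.
Others report (8, 2): truth gives 0, best alternative gives 0.
Others report (8, 8): truth gives 0, best alternative gives 0.
(Remaining 3 profiles checked similarly; truth is weakly best in each.)
In every case the truthful report is at least as good as any alternative, so it is a dominant strategy.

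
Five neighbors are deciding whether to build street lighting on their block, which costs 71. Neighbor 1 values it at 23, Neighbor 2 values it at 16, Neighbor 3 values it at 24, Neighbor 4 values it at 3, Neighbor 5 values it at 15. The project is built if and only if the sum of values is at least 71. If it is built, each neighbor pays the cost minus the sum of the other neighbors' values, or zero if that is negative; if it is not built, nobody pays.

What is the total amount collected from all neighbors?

Total value 81 ≥ cost 71, so it is built.
Neighbor 1: others sum to 58; max(0, 71 - 58) = 13.
Neighbor 2: others sum to 65; max(0, 71 - 65) = 6.
Neighbor 3: others sum to 57; max(0, 71 - 57) = 14.
Neighbor 4: others sum to 78; max(0, 71 - 78) = 0.
Neighbor 5: others sum to 66; max(0, 71 - 66) = 5.
Total collected = 13 + 6 + 14 + 0 + 5 = 38.

38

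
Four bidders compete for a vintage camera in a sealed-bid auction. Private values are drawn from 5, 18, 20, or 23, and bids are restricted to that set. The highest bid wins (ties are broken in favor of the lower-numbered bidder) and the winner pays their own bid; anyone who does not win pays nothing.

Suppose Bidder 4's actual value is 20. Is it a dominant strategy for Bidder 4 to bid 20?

Consider the case where Bidder 1 bids 5, Bidder 2 bids 5 and Bidder 3 bids 5.
Truthful bid 20: wins, pays 20, utility 20 - 20 = 0.
Bid 18 instead: wins, pays 18, utility 20 - 18 = 2.
Since 2 > 0, bidding 18 is strictly better here, so truthful bidding is not dominant.

No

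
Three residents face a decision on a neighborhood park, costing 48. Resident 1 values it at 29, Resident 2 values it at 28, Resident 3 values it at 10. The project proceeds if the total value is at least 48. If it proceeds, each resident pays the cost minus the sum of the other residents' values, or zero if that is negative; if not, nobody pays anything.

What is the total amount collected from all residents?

19

Total value 67 ≥ cost 48, so it is built.
Resident 1: others sum to 38; max(0, 48 - 38) = 10.
Resident 2: others sum to 39; max(0, 48 - 39) = 9.
Resident 3: others sum to 57; max(0, 48 - 57) = 0.
Total collected = 10 + 9 + 0 = 19.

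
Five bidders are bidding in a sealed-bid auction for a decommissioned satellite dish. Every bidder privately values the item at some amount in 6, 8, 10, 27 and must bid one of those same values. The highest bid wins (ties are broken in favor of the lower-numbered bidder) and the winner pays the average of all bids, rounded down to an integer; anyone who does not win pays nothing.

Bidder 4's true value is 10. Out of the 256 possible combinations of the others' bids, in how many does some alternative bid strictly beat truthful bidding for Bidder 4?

1

Others bid (6, 6, 6, 8): truth gives 3; bid 8 gives 4 > 3. Violating.
Others bid (6, 6, 6, 6): truth gives 4; no alternative beats it.
Others bid (6, 6, 6, 10): truth gives 3; no alternative beats it.
(Checking all 256 profiles: 1 has a profitable deviation, 255 do not.)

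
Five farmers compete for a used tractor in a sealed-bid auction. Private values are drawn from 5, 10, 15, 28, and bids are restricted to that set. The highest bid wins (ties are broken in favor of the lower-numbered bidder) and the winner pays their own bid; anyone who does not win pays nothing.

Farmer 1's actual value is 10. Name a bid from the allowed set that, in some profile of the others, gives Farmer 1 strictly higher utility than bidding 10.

Suppose Farmer 2 bids 5, Farmer 3 bids 5, Farmer 4 bids 5 and Farmer 5 bids 5.
Bid 10: wins, pays 10, utility 10 - 10 = 0.
Bid 5: wins, pays 5, utility 10 - 5 = 5.
So bidding 5 beats truth here (5 > 0).

5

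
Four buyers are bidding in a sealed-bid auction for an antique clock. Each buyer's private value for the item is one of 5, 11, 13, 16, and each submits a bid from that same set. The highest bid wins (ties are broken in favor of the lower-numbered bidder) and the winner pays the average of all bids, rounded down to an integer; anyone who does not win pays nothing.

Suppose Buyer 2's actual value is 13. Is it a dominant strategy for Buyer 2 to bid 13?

No

Consider the case where Buyer 1 bids 5, Buyer 3 bids 5 and Buyer 4 bids 5.
Truthful bid 13: wins, pays 7, utility 13 - 7 = 6.
Bid 11 instead: wins, pays 6, utility 13 - 6 = 7.
Since 7 > 6, bidding 11 is strictly better here, so truthful bidding is not dominant.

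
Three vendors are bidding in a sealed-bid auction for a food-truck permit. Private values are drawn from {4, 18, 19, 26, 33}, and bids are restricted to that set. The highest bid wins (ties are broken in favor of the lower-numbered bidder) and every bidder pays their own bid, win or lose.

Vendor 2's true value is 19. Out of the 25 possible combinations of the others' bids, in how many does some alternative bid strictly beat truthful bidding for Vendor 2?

21

Others bid (4, 4): truth gives 0; bid 18 gives 1 > 0. Violating.
Others bid (4, 18): truth gives 0; bid 18 gives 1 > 0. Violating.
Others bid (4, 26): truth gives -19; bid 4 gives -4 > -19. Violating.
Others bid (4, 33): truth gives -19; bid 4 gives -4 > -19. Violating.
Others bid (4, 19): truth gives 0; no alternative beats it.
Others bid (18, 4): truth gives 0; no alternative beats it.
(Checking all 25 profiles: 21 have a profitable deviation, 4 do not.)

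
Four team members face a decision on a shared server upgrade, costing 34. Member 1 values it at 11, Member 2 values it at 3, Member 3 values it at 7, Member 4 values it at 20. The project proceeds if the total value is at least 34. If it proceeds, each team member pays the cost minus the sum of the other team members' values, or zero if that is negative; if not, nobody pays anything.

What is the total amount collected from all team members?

17

Total value 41 ≥ cost 34, so it is built.
Member 1: others sum to 30; max(0, 34 - 30) = 4.
Member 2: others sum to 38; max(0, 34 - 38) = 0.
Member 3: others sum to 34; max(0, 34 - 34) = 0.
Member 4: others sum to 21; max(0, 34 - 21) = 13.
Total collected = 4 + 0 + 0 + 13 = 17.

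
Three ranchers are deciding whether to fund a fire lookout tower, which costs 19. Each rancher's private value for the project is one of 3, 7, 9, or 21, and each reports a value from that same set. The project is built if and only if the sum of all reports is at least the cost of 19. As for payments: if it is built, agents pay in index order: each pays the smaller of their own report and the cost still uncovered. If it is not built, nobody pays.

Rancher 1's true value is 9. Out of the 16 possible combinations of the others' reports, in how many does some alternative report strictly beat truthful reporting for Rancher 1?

Others report (3, 9): truth gives 0; report 7 gives 2 > 0. Violating.
Others report (3, 21): truth gives 0; report 3 gives 6 > 0. Violating.
Others report (7, 7): truth gives 0; report 7 gives 2 > 0. Violating.
Others report (7, 9): truth gives 0; report 3 gives 6 > 0. Violating.
Others report (3, 3): truth gives 0; no alternative beats it.
Others report (3, 7): truth gives 0; no alternative beats it.
(Checking all 16 profiles: 13 have a profitable deviation, 3 do not.)

13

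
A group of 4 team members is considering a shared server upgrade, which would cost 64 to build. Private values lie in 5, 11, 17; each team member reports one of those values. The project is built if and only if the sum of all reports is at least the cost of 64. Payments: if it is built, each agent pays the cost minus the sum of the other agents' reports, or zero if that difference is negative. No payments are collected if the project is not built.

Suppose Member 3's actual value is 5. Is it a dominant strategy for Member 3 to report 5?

Check each profile of the others' reports and compare truth against every alternative report.
Others report (5, 5, 5): truth gives 0, best alternative gives 0.
Others report (5, 5, 11): truth gives 0, best alternative gives 0.
Others report (5, 5, 17): truth gives 0, best alternative gives 0.
Others report (5, 11, 5): truth gives 0, best alternative gives 0.
Others report (5, 11, 11): truth gives 0, best alternative gives 0.
Others report (5, 11, 17): truth gives 0, best alternative gives 0.
(Remaining 21 profiles checked similarly; truth is weakly best in each.)
In every case the truthful report is at least as good as any alternative, so it is a dominant strategy.

Yes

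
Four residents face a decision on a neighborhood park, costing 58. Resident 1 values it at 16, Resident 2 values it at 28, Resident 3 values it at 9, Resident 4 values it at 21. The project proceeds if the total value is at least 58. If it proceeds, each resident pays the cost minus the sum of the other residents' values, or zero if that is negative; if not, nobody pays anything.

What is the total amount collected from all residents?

17

Total value 74 ≥ cost 58, so it is built.
Resident 1: others sum to 58; max(0, 58 - 58) = 0.
Resident 2: others sum to 46; max(0, 58 - 46) = 12.
Resident 3: others sum to 65; max(0, 58 - 65) = 0.
Resident 4: others sum to 53; max(0, 58 - 53) = 5.
Total collected = 0 + 12 + 0 + 5 = 17.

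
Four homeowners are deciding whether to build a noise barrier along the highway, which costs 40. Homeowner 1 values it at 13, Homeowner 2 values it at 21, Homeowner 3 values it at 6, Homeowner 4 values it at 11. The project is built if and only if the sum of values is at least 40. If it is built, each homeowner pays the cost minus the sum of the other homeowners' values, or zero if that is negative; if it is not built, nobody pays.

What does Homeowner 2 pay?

10

Total value 51 ≥ cost 40, so the project is built.
The other homeowners' values sum to 30.
Cost minus that sum is 40 - 30 = 10.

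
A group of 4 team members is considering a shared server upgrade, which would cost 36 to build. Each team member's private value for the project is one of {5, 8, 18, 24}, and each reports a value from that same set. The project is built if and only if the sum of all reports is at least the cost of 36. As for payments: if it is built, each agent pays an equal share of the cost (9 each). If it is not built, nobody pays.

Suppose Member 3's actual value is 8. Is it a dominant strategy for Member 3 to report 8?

Consider the case where Member 1 reports 5, Member 2 reports 5 and Member 4 reports 18.
Truthful report 8: project built, pays 9, utility 8 - 9 = -1.
Report 5 instead: project not built, utility 0.
Since 0 > -1, reporting 5 is strictly better here, so truthful reporting is not dominant.

No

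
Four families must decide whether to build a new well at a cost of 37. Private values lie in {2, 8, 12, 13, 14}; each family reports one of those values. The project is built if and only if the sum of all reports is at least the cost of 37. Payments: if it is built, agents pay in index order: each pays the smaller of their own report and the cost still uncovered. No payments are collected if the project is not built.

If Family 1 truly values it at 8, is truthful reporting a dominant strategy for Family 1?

No

Consider the case where Family 2 reports 8, Family 3 reports 13 and Family 4 reports 14.
Truthful report 8: project built, pays 8, utility 8 - 8 = 0.
Report 2 instead: project built, pays 2, utility 8 - 2 = 6.
Since 6 > 0, reporting 2 is strictly better here, so truthful reporting is not dominant.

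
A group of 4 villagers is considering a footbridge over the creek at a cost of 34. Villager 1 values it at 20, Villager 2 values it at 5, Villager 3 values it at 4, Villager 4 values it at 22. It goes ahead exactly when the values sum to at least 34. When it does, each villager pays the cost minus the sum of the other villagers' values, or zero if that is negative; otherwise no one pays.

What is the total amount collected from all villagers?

8

Total value 51 ≥ cost 34, so it is built.
Villager 1: others sum to 31; max(0, 34 - 31) = 3.
Villager 2: others sum to 46; max(0, 34 - 46) = 0.
Villager 3: others sum to 47; max(0, 34 - 47) = 0.
Villager 4: others sum to 29; max(0, 34 - 29) = 5.
Total collected = 3 + 0 + 0 + 5 = 8.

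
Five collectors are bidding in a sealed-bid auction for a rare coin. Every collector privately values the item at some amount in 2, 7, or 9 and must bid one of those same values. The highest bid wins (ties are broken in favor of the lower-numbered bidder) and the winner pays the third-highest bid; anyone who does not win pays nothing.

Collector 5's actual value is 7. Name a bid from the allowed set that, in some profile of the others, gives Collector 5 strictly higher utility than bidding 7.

Suppose Collector 1 bids 2, Collector 2 bids 2, Collector 3 bids 2 and Collector 4 bids 7.
Bid 7: loses, pays 0, utility 0.
Bid 9: wins, pays 2, utility 7 - 2 = 5.
So bidding 9 beats truth here (5 > 0).

9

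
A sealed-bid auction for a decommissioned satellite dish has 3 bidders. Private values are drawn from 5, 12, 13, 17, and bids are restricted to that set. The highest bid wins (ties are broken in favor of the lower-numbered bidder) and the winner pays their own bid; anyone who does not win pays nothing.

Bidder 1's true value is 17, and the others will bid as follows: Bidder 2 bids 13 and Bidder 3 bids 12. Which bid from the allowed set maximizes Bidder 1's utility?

13

Bid 5: loses, pays 0, utility 0.
Bid 12: loses, pays 0, utility 0.
Bid 13: wins, pays 13, utility 17 - 13 = 4.
Bid 17: wins, pays 17, utility 17 - 17 = 0.
The best choice is 13 with utility 4.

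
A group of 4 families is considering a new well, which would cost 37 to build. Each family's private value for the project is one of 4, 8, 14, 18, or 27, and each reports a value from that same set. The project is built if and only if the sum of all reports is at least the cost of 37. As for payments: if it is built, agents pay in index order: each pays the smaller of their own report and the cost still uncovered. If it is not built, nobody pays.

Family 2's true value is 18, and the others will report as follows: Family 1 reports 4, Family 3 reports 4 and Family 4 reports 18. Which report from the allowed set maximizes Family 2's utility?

14

Report 4: project not built, utility 0.
Report 8: project not built, utility 0.
Report 14: project built, pays 14, utility 18 - 14 = 4.
Report 18: project built, pays 18, utility 18 - 18 = 0.
Report 27: project built, pays 27, utility 18 - 27 = -9.
The best choice is 14 with utility 4.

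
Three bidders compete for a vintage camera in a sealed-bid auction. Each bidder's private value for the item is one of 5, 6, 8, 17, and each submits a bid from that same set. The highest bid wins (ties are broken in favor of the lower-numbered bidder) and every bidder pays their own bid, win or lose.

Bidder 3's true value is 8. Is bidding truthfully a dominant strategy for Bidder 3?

Consider the case where Bidder 1 bids 5 and Bidder 2 bids 5.
Truthful bid 8: wins, pays 8, utility 8 - 8 = 0.
Bid 6 instead: wins, pays 6, utility 8 - 6 = 2.
Since 2 > 0, bidding 6 is strictly better here, so truthful bidding is not dominant.

No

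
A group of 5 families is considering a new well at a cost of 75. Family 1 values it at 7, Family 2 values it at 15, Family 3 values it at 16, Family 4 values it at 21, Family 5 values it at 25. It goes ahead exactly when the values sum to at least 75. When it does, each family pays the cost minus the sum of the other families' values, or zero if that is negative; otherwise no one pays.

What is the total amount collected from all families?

Total value 84 ≥ cost 75, so it is built.
Family 1: others sum to 77; max(0, 75 - 77) = 0.
Family 2: others sum to 69; max(0, 75 - 69) = 6.
Family 3: others sum to 68; max(0, 75 - 68) = 7.
Family 4: others sum to 63; max(0, 75 - 63) = 12.
Family 5: others sum to 59; max(0, 75 - 59) = 16.
Total collected = 0 + 6 + 7 + 12 + 16 = 41.

41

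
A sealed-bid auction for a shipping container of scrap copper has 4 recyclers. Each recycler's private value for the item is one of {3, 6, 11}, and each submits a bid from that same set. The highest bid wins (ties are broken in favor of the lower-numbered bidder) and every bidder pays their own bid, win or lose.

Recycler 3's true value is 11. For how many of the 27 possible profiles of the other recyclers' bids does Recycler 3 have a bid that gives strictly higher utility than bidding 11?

17

Others bid (3, 3, 3): truth gives 0; bid 6 gives 5 > 0. Violating.
Others bid (3, 3, 6): truth gives 0; bid 6 gives 5 > 0. Violating.
Others bid (3, 11, 3): truth gives -11; bid 3 gives -3 > -11. Violating.
Others bid (3, 11, 6): truth gives -11; bid 3 gives -3 > -11. Violating.
Others bid (3, 3, 11): truth gives 0; no alternative beats it.
Others bid (3, 6, 3): truth gives 0; no alternative beats it.
(Checking all 27 profiles: 17 have a profitable deviation, 10 do not.)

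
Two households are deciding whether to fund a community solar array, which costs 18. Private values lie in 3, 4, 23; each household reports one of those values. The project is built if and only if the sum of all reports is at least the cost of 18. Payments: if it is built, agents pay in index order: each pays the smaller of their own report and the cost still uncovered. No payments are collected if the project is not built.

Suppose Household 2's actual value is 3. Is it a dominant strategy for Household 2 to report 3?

Check each profile of the others' reports and compare truth against every alternative report.
Others report (23): truth gives 3, best alternative gives 3.
Others report (3): truth gives 0, best alternative gives 0.
Others report (4): truth gives 0, best alternative gives 0.
In every case the truthful report is at least as good as any alternative, so it is a dominant strategy.

Yes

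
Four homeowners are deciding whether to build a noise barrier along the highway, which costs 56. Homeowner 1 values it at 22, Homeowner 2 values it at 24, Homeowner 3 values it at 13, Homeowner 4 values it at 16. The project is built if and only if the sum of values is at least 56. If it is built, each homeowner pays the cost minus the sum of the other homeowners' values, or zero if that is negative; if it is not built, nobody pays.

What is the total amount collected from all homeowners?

Total value 75 ≥ cost 56, so it is built.
Homeowner 1: others sum to 53; max(0, 56 - 53) = 3.
Homeowner 2: others sum to 51; max(0, 56 - 51) = 5.
Homeowner 3: others sum to 62; max(0, 56 - 62) = 0.
Homeowner 4: others sum to 59; max(0, 56 - 59) = 0.
Total collected = 3 + 5 + 0 + 0 = 8.

8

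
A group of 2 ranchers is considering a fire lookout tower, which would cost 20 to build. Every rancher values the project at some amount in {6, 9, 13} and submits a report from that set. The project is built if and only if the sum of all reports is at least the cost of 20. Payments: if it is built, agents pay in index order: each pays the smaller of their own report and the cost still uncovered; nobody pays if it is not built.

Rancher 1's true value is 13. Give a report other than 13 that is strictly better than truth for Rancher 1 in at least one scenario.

Suppose Rancher 2 reports 13.
Report 13: project built, pays 13, utility 13 - 13 = 0.
Report 9: project built, pays 9, utility 13 - 9 = 4.
So reporting 9 beats truth here (4 > 0).

9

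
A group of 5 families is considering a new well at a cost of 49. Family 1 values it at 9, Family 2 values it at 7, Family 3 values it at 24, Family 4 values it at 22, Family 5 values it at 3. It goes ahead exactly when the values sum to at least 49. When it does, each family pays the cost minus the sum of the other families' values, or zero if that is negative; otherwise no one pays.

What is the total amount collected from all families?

14

Total value 65 ≥ cost 49, so it is built.
Family 1: others sum to 56; max(0, 49 - 56) = 0.
Family 2: others sum to 58; max(0, 49 - 58) = 0.
Family 3: others sum to 41; max(0, 49 - 41) = 8.
Family 4: others sum to 43; max(0, 49 - 43) = 6.
Family 5: others sum to 62; max(0, 49 - 62) = 0.
Total collected = 0 + 0 + 8 + 6 + 0 = 14.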